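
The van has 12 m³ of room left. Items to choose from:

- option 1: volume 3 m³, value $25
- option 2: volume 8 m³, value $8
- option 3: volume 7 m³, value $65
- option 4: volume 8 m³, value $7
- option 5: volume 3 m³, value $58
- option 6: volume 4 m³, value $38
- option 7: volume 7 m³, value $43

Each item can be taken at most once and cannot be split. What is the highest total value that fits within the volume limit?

$123

This is a 0/1 knapsack; check combinations near the capacity.
- option 3+option 5: volume 7+3=10, value 65+58=123
- option 1+option 5+option 6: volume 3+3+4=10, value 25+58+38=121
- option 3+option 6: volume 7+4=11, value 65+38=103
- option 5+option 7: volume 3+7=10, value 58+43=101
- option 5+option 6: volume 3+4=7, value 58+38=96
Best: $123.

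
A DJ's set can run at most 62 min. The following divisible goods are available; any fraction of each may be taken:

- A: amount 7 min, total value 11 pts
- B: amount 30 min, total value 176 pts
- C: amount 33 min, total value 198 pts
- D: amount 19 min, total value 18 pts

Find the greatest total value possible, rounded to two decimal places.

368.13

Take in order of value per unit:
- C (198/33 per unit): all 33 → value 198, running total 198.00
- B (176/30 per unit): 29 of 30 → value 29×176/30 = 170.1333, running total 368.13
Total 368.13.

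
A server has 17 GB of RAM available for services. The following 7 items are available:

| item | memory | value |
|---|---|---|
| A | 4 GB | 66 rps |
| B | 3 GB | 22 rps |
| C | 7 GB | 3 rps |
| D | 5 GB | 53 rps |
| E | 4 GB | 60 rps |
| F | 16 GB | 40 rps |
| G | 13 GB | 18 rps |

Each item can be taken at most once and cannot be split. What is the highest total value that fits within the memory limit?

This is a 0/1 knapsack; check combinations near the capacity.
- A+B+D+E: memory 4+3+5+4=16, value 66+22+53+60=201
- A+D+E: memory 4+5+4=13, value 66+53+60=179
- A+B+E: memory 4+3+4=11, value 66+22+60=148
Best: 201 rps.

201 rps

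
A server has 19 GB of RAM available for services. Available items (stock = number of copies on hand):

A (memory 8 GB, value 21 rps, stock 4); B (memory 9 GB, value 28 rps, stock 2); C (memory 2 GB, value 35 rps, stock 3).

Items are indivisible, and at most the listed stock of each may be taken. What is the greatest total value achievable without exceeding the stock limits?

133 rps

Best selections within memory 19 and stock limits:
- 1×B + 3×C: memory 15, value 133
- 1×A + 3×C: memory 14, value 126
Best: 133 rps.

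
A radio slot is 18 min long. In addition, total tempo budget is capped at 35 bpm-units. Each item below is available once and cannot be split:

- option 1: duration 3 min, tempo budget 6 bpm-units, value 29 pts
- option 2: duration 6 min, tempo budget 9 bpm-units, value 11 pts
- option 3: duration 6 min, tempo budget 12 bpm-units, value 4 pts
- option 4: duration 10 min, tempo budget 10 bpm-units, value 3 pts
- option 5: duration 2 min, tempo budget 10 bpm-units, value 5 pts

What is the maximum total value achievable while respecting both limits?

Feasible sets respecting both limits:
- option 1+option 2+option 5: duration 11, tempo budget 25, value 45
- option 1+option 2+option 3: duration 15, tempo budget 27, value 44
- option 1+option 2: duration 9, tempo budget 15, value 40
- option 1+option 3+option 5: duration 11, tempo budget 28, value 38
Best: 45 pts.

45 pts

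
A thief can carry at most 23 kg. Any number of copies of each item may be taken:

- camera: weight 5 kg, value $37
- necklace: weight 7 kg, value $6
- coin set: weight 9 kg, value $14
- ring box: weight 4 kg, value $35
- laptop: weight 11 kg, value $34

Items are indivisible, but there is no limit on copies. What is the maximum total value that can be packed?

Best value-per-unit is ring box at 35/4; filling with it alone gives 5×35 = 175.
Optimal mix: 3×camera + 2×ring box → weight 23, value 181.

$181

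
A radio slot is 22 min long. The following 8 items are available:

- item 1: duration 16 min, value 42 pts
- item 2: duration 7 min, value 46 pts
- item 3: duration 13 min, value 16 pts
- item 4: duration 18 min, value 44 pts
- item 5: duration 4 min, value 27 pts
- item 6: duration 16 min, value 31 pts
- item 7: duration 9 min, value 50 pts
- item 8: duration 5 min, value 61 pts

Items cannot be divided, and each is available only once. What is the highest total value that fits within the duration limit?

157 pts

Check high-value combinations within 22 min:
- item 2+item 7+item 8: duration 7+9+5=21, value 46+50+61=157
- item 5+item 7+item 8: duration 4+9+5=18, value 27+50+61=138
- item 2+item 5+item 8: duration 7+4+5=16, value 46+27+61=134
- item 2+item 5+item 7: duration 7+4+9=20, value 46+27+50=123
- item 7+item 8: duration 9+5=14, value 50+61=111
Best: 157 pts.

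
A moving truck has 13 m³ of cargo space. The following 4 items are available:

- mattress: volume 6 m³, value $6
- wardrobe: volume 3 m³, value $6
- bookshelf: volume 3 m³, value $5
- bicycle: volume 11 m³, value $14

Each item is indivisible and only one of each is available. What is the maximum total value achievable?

Check high-value combinations within 13 m³:
- mattress+wardrobe+bookshelf: volume 6+3+3=12, value 6+6+5=17
- bicycle: volume 11, value 14
- mattress+wardrobe: volume 6+3=9, value 6+6=12
Best: $17.

$17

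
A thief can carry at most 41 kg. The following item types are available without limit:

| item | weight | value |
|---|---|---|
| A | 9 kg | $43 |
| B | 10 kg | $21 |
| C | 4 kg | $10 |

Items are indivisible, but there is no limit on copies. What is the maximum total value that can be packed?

Best value-per-unit is A at 43/9; filling with it alone gives 4×43 = 172.
Optimal mix: 4×A + 1×C → weight 40, value 182.

$182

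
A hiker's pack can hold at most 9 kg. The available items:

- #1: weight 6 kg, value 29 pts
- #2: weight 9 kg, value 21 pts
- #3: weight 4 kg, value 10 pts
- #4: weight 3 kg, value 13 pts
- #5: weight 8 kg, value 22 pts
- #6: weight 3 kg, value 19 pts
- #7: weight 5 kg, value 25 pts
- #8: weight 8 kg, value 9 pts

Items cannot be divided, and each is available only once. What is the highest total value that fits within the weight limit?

This is a 0/1 knapsack; check combinations near the capacity.
- #1+#6: weight 6+3=9, value 29+19=48
- #6+#7: weight 3+5=8, value 19+25=44
- #1+#4: weight 6+3=9, value 29+13=42
- #4+#7: weight 3+5=8, value 13+25=38
- #3+#7: weight 4+5=9, value 10+25=35
Best: 48 pts.

48 pts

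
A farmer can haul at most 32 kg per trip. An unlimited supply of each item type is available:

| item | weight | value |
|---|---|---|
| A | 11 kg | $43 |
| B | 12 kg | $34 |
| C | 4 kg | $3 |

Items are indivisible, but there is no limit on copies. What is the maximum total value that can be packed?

$92

Best value-per-unit is A at 43/11; filling with it alone gives 2×43 = 86.
Optimal mix: 2×A + 2×C → weight 30, value 92.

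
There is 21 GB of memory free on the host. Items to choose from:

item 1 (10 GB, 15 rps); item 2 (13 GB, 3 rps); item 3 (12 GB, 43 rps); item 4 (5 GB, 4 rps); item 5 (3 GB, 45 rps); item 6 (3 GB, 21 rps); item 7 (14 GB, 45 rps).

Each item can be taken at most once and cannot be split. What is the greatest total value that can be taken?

This is a 0/1 knapsack; check combinations near the capacity.
- item 5+item 6+item 7: memory 3+3+14=20, value 45+21+45=111
- item 3+item 5+item 6: memory 12+3+3=18, value 43+45+21=109
- item 3+item 4+item 5: memory 12+5+3=20, value 43+4+45=92
- item 5+item 7: memory 3+14=17, value 45+45=90
- item 3+item 5: memory 12+3=15, value 43+45=88
Best: 111 rps.

111 rps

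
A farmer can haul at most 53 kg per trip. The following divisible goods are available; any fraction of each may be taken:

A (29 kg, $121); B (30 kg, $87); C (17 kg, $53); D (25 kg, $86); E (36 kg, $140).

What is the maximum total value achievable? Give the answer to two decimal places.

Take in order of value per unit:
- A (121/29 per unit): all 29 → value 121, running total 121.00
- E (140/36 per unit): 24 of 36 → value 24×140/36 = 93.3333, running total 214.33
Total 214.33.

214.33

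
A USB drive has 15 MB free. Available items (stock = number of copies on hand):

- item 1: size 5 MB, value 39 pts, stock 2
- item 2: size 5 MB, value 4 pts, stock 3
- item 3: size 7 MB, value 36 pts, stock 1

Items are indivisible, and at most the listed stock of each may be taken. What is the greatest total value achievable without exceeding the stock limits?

Top feasible selections:
- 2×item 1 + 1×item 2: size 15, value 82
- 2×item 1: size 10, value 78
Best: 82 pts.

82 pts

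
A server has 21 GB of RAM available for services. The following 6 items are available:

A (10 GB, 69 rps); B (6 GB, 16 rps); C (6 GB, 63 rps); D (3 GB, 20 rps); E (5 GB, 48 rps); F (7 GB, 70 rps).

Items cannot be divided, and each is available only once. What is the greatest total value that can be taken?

201 rps

Check high-value combinations within 21 GB:
- C+D+E+F: memory 6+3+5+7=21, value 63+20+48+70=201
- C+E+F: memory 6+5+7=18, value 63+48+70=181
- A+C+E: memory 10+6+5=21, value 69+63+48=180
- A+D+F: memory 10+3+7=20, value 69+20+70=159
- B+D+E+F: memory 6+3+5+7=21, value 16+20+48+70=154
Best: 201 rps.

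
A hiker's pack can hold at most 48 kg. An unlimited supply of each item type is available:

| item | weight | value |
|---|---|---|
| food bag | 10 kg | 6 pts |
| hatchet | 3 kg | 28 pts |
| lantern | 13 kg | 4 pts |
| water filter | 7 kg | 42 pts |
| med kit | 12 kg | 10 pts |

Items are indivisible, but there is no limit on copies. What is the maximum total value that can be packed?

Best value-per-unit is hatchet at 28/3, and filling with it alone uses weight 16×3=48. No mix of the others beats 16×28 = 448.

448 pts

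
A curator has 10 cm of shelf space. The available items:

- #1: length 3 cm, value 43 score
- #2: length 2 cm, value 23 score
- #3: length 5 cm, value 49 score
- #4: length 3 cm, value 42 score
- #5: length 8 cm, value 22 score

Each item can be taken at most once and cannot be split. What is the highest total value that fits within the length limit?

115 score

Check high-value combinations within 10 cm:
- #1+#2+#3: length 3+2+5=10, value 43+23+49=115
- #2+#3+#4: length 2+5+3=10, value 23+49+42=114
- #1+#2+#4: length 3+2+3=8, value 43+23+42=108
Best: 115 score.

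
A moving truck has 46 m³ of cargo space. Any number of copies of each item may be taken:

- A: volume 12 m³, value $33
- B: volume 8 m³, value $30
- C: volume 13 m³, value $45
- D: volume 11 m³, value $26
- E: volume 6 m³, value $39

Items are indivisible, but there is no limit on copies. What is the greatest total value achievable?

Best value-per-unit is E at 39/6, and filling with it alone uses volume 7×6=42. No mix of the others beats 7×39 = 273.

$273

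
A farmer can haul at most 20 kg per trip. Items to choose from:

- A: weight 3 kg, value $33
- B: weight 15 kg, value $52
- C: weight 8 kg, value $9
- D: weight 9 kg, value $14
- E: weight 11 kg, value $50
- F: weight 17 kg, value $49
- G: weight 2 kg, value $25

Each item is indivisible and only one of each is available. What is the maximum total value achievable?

This is a 0/1 knapsack; check combinations near the capacity.
- A+B+G: weight 3+15+2=20, value 33+52+25=110
- A+E+G: weight 3+11+2=16, value 33+50+25=108
- A+B: weight 3+15=18, value 33+52=85
Best: $110.

$110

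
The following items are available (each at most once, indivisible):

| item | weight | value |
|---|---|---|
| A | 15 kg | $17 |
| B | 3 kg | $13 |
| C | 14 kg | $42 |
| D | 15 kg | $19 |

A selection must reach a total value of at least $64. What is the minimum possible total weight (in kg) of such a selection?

32

Subsets with value ≥ 64, sorted by total weight:
- B+C+D: weight 32, value 74
- A+B+C: weight 32, value 72
- A+C+D: weight 44, value 78
- A+B+C+D: weight 47, value 91
Minimum weight: 32 kg.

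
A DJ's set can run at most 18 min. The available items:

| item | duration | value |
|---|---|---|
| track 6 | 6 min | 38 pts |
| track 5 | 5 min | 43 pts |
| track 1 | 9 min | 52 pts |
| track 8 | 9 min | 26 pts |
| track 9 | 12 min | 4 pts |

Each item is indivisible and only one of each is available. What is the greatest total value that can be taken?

95 pts

This is a 0/1 knapsack; check combinations near the capacity.
- track 5+track 1: duration 5+9=14, value 43+52=95
- track 6+track 1: duration 6+9=15, value 38+52=90
- track 6+track 5: duration 6+5=11, value 38+43=81
- track 1+track 8: duration 9+9=18, value 52+26=78
- track 5+track 8: duration 5+9=14, value 43+26=69
Best: 95 pts.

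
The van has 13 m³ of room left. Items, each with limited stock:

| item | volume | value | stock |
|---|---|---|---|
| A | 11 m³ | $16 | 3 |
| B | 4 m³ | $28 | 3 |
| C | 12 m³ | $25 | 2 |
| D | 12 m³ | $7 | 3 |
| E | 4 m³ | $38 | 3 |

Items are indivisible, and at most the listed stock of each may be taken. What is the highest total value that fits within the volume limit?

Top feasible selections:
- 3×E: volume 12, value 114
- 1×B + 2×E: volume 12, value 104
- 2×B + 1×E: volume 12, value 94
- 3×B: volume 12, value 84
Best: $114.

$114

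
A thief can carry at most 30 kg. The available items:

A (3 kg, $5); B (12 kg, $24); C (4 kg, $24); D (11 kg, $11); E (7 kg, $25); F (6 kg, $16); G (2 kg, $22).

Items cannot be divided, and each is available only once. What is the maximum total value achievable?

$100

This is a 0/1 knapsack; check combinations near the capacity.
- A+B+C+E+G: weight 3+12+4+7+2=28, value 5+24+24+25+22=100
- C+D+E+F+G: weight 4+11+7+6+2=30, value 24+11+25+16+22=98
- B+C+E+G: weight 12+4+7+2=25, value 24+24+25+22=95
- A+C+E+F+G: weight 3+4+7+6+2=22, value 5+24+25+16+22=92
Best: $100.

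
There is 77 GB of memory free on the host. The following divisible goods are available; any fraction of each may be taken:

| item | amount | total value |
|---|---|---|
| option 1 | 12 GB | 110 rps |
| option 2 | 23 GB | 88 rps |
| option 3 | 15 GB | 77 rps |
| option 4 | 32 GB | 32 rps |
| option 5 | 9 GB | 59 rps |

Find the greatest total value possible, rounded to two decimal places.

Take in order of value per unit:
- option 1 (110/12 per unit): all 12 → value 110, running total 110.00
- option 5 (59/9 per unit): all 9 → value 59, running total 169.00
- option 3 (77/15 per unit): all 15 → value 77, running total 246.00
- option 2 (88/23 per unit): all 23 → value 88, running total 334.00
- option 4 (32/32 per unit): 18 of 32 → value 18×32/32 = 18.0000, running total 352.00
Total 352.00.

352.00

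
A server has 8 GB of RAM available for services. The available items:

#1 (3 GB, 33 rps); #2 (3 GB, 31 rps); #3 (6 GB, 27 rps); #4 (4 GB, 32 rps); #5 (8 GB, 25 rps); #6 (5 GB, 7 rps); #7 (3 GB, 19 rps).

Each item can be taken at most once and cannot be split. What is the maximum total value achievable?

This is a 0/1 knapsack; check combinations near the capacity.
- #1+#4: memory 3+4=7, value 33+32=65
- #1+#2: memory 3+3=6, value 33+31=64
- #2+#4: memory 3+4=7, value 31+32=63
Best: 65 rps.

65 rps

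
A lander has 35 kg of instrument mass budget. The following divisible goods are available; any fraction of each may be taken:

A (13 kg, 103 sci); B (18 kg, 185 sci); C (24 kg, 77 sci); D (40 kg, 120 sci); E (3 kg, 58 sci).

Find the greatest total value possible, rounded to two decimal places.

349.21

Take in order of value per unit:
- E (58/3 per unit): all 3 → value 58, running total 58.00
- B (185/18 per unit): all 18 → value 185, running total 243.00
- A (103/13 per unit): all 13 → value 103, running total 346.00
- C (77/24 per unit): 1 of 24 → value 1×77/24 = 3.2083, running total 349.21
Total 349.21.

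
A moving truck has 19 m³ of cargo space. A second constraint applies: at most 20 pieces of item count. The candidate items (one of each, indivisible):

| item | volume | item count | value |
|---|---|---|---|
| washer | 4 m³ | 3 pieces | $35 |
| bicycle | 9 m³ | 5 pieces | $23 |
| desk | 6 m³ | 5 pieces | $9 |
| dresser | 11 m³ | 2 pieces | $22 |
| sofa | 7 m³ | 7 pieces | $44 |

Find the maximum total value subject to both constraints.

Feasible sets respecting both limits:
- washer+desk+sofa: volume 17, item count 15, value 88
- washer+sofa: volume 11, item count 10, value 79
- washer+bicycle+desk: volume 19, item count 13, value 67
- bicycle+sofa: volume 16, item count 12, value 67
Best: $88.

$88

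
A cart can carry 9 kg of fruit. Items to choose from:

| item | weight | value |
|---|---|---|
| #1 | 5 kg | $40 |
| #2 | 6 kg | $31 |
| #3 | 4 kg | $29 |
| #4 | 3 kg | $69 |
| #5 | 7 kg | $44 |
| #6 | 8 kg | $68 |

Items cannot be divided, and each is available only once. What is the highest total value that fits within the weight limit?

$109

Check high-value combinations within 9 kg:
- #1+#4: weight 5+3=8, value 40+69=109
- #2+#4: weight 6+3=9, value 31+69=100
- #3+#4: weight 4+3=7, value 29+69=98
- #4: weight 3, value 69
Best: $109.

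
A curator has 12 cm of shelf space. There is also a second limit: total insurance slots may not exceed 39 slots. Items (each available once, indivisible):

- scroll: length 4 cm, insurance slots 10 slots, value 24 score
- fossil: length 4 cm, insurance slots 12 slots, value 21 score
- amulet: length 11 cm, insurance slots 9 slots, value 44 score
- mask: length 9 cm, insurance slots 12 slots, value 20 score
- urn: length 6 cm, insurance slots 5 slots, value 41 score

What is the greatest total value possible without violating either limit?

Feasible sets respecting both limits:
- scroll+urn: length 10, insurance slots 15, value 65
- fossil+urn: length 10, insurance slots 17, value 62
- scroll+fossil: length 8, insurance slots 22, value 45
- amulet: length 11, insurance slots 9, value 44
Best: 65 score.

65 score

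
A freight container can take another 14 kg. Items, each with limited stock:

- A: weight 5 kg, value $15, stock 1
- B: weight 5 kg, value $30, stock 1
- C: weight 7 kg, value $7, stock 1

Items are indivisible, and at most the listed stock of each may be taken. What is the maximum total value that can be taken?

Top feasible selections:
- 1×A + 1×B: weight 10, value 45
- 1×B + 1×C: weight 12, value 37
- 1×B: weight 5, value 30
- 1×A + 1×C: weight 12, value 22
Best: $45.

$45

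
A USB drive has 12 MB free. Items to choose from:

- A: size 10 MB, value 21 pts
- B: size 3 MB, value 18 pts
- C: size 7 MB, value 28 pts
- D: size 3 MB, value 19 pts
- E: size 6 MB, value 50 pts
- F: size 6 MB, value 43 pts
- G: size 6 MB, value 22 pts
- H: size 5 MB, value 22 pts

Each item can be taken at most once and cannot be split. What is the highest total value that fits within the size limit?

This is a 0/1 knapsack; check combinations near the capacity.
- E+F: size 6+6=12, value 50+43=93
- B+D+E: size 3+3+6=12, value 18+19+50=87
- B+D+F: size 3+3+6=12, value 18+19+43=80
- E+H: size 6+5=11, value 50+22=72
- E+G: size 6+6=12, value 50+22=72
Best: 93 pts.

93 pts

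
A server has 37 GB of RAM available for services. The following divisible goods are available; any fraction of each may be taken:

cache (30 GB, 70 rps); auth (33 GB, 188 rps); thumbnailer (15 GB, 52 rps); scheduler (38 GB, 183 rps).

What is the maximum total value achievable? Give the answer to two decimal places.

207.26

Take in order of value per unit:
- auth (188/33 per unit): all 33 → value 188, running total 188.00
- scheduler (183/38 per unit): 4 of 38 → value 4×183/38 = 19.2632, running total 207.26
Total 207.26.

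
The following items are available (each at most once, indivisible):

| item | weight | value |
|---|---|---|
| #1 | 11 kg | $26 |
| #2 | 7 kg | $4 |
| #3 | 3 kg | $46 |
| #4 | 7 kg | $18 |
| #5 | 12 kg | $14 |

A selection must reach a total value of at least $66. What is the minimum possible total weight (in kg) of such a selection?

14

Subsets with value ≥ 66, sorted by total weight:
- #1+#3: weight 14, value 72
- #2+#3+#4: weight 17, value 68
- #1+#3+#4: weight 21, value 90
- #1+#2+#3: weight 21, value 76
Minimum weight: 14 kg.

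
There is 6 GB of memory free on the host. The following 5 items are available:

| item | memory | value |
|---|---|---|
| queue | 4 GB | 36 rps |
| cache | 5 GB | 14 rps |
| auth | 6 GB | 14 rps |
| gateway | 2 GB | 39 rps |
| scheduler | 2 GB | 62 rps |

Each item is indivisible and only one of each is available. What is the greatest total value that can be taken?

Check high-value combinations within 6 GB:
- gateway+scheduler: memory 2+2=4, value 39+62=101
- queue+scheduler: memory 4+2=6, value 36+62=98
- queue+gateway: memory 4+2=6, value 36+39=75
- scheduler: memory 2, value 62
- gateway: memory 2, value 39
Best: 101 rps.

101 rps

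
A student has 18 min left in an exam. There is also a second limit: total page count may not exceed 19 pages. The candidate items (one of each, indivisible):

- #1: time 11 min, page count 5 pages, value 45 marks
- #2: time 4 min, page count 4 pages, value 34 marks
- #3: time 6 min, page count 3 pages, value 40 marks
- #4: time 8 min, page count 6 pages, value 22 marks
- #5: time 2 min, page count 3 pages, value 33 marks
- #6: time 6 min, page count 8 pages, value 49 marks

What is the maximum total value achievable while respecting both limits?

156 marks

Feasible sets respecting both limits:
- #2+#3+#5+#6: time 18, page count 18, value 156
- #2+#3+#6: time 16, page count 15, value 123
- #3+#5+#6: time 14, page count 14, value 122
- #2+#5+#6: time 12, page count 15, value 116
Best: 156 marks.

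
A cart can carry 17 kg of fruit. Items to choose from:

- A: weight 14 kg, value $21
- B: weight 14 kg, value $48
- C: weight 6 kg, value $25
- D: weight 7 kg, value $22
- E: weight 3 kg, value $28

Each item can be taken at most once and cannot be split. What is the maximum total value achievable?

$76

Check high-value combinations within 17 kg:
- B+E: weight 14+3=17, value 48+28=76
- C+D+E: weight 6+7+3=16, value 25+22+28=75
- C+E: weight 6+3=9, value 25+28=53
- D+E: weight 7+3=10, value 22+28=50
- A+E: weight 14+3=17, value 21+28=49
Best: $76.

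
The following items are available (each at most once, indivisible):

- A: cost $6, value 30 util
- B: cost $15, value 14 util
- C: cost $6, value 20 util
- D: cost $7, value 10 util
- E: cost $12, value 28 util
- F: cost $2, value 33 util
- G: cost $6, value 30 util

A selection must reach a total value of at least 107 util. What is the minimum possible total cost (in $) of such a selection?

Subsets with value ≥ 107, sorted by total cost:
- A+C+F+G: cost 20, value 113
- A+E+F+G: cost 26, value 121
- A+C+E+F: cost 26, value 111
- C+E+F+G: cost 26, value 111
Minimum cost: 20 $.

20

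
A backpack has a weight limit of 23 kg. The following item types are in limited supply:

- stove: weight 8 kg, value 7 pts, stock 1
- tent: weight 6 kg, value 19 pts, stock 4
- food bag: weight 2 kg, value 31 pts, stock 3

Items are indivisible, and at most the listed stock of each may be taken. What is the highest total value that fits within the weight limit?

131 pts

Best selections within weight 23 and stock limits:
- 2×tent + 3×food bag: weight 18, value 131
- 1×stove + 1×tent + 3×food bag: weight 20, value 119
- 3×tent + 2×food bag: weight 22, value 119
- 1×tent + 3×food bag: weight 12, value 112
Best: 131 pts.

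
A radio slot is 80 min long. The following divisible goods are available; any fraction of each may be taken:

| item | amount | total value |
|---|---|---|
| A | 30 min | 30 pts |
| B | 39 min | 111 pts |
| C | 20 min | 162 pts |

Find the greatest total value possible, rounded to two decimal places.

Take in order of value per unit:
- C (162/20 per unit): all 20 → value 162, running total 162.00
- B (111/39 per unit): all 39 → value 111, running total 273.00
- A (30/30 per unit): 21 of 30 → value 21×30/30 = 21.0000, running total 294.00
Total 294.00.

294.00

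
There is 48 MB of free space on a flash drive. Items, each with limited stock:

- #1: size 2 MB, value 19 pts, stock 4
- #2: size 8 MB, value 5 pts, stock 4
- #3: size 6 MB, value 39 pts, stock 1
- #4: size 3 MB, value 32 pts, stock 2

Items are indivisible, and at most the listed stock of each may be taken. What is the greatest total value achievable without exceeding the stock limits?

Best selections within size 48 and stock limits:
- 4×#1 + 3×#2 + 1×#3 + 2×#4: size 44, value 194
- 4×#1 + 2×#2 + 1×#3 + 2×#4: size 36, value 189
- 4×#1 + 1×#2 + 1×#3 + 2×#4: size 28, value 184
Best: 194 pts.

194 pts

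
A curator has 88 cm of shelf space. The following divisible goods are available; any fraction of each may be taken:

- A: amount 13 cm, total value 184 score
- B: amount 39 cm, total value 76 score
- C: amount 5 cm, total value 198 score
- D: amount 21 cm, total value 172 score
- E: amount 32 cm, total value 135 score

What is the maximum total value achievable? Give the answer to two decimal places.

722.13

Take in order of value per unit:
- C (198/5 per unit): all 5 → value 198, running total 198.00
- A (184/13 per unit): all 13 → value 184, running total 382.00
- D (172/21 per unit): all 21 → value 172, running total 554.00
- E (135/32 per unit): all 32 → value 135, running total 689.00
- B (76/39 per unit): 17 of 39 → value 17×76/39 = 33.1282, running total 722.13
Total 722.13.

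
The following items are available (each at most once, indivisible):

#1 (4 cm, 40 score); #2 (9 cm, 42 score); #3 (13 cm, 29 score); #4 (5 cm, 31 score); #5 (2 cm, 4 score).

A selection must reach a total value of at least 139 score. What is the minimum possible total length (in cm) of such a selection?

Subsets with value ≥ 139, sorted by total length:
- #1+#2+#3+#4: length 31, value 142
- #1+#2+#3+#4+#5: length 33, value 146
Minimum length: 31 cm.

31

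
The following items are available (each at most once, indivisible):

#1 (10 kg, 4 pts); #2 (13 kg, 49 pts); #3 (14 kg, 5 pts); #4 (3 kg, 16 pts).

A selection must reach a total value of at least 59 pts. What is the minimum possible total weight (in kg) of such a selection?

Subsets with value ≥ 59, sorted by total weight:
- #2+#4: weight 16, value 65
- #1+#2+#4: weight 26, value 69
- #2+#3+#4: weight 30, value 70
- #1+#2+#3+#4: weight 40, value 74
Minimum weight: 16 kg.

16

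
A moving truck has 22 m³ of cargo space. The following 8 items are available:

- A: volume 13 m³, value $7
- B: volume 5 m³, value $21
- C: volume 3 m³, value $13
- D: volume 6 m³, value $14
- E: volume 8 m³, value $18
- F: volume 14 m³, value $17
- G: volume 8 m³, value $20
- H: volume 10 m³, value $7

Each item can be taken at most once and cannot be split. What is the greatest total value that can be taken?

$68

Check high-value combinations within 22 m³:
- B+C+D+G: volume 5+3+6+8=22, value 21+13+14+20=68
- B+C+D+E: volume 5+3+6+8=22, value 21+13+14+18=66
- B+E+G: volume 5+8+8=21, value 21+18+20=59
- B+D+G: volume 5+6+8=19, value 21+14+20=55
- B+C+G: volume 5+3+8=16, value 21+13+20=54
Best: $68.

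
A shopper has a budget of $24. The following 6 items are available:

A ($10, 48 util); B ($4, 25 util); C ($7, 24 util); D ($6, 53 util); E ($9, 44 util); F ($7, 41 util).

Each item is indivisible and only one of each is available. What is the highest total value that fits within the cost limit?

This is a 0/1 knapsack; check combinations near the capacity.
- B+C+D+F: cost 4+7+6+7=24, value 25+24+53+41=143
- A+D+F: cost 10+6+7=23, value 48+53+41=142
- D+E+F: cost 6+9+7=22, value 53+44+41=138
- A+B+D: cost 10+4+6=20, value 48+25+53=126
Best: 143 util.

143 util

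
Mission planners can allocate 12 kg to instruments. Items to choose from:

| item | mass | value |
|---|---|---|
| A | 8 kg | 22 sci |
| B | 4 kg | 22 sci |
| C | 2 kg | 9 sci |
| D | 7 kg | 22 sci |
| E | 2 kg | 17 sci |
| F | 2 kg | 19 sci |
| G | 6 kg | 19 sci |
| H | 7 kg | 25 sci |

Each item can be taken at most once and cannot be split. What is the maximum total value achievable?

67 sci

This is a 0/1 knapsack; check combinations near the capacity.
- B+C+E+F: mass 4+2+2+2=10, value 22+9+17+19=67
- C+E+F+G: mass 2+2+2+6=12, value 9+17+19+19=64
- E+F+H: mass 2+2+7=11, value 17+19+25=61
- B+F+G: mass 4+2+6=12, value 22+19+19=60
- B+E+F: mass 4+2+2=8, value 22+17+19=58
Best: 67 sci.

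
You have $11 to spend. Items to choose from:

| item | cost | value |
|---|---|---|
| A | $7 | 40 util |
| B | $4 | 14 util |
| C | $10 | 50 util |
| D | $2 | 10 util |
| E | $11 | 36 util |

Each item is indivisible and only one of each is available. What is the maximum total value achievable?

Check high-value combinations within $11:
- A+B: cost 7+4=11, value 40+14=54
- A+D: cost 7+2=9, value 40+10=50
- C: cost 10, value 50
Best: 54 util.

54 util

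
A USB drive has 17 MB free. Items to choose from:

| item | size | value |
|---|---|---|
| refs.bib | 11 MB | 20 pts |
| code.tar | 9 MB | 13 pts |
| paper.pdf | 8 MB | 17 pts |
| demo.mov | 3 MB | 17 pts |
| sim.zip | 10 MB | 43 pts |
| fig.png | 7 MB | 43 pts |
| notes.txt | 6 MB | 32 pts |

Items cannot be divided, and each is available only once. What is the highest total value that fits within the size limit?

Check high-value combinations within 17 MB:
- demo.mov+fig.png+notes.txt: size 3+7+6=16, value 17+43+32=92
- sim.zip+fig.png: size 10+7=17, value 43+43=86
- fig.png+notes.txt: size 7+6=13, value 43+32=75
- sim.zip+notes.txt: size 10+6=16, value 43+32=75
- paper.pdf+demo.mov+notes.txt: size 8+3+6=17, value 17+17+32=66
Best: 92 pts.

92 pts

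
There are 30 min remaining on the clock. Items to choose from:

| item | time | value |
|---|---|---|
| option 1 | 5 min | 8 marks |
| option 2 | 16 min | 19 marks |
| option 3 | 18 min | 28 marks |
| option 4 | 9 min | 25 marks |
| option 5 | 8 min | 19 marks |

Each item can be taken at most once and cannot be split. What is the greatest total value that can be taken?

Check high-value combinations within 30 min:
- option 3+option 4: time 18+9=27, value 28+25=53
- option 1+option 4+option 5: time 5+9+8=22, value 8+25+19=52
- option 1+option 2+option 4: time 5+16+9=30, value 8+19+25=52
- option 3+option 5: time 18+8=26, value 28+19=47
Best: 53 marks.

53 marks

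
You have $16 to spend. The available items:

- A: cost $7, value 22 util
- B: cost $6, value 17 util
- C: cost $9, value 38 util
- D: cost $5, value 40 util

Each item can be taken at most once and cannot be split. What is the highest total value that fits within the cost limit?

78 util

Check high-value combinations within $16:
- C+D: cost 9+5=14, value 38+40=78
- A+D: cost 7+5=12, value 22+40=62
- A+C: cost 7+9=16, value 22+38=60
- B+D: cost 6+5=11, value 17+40=57
- B+C: cost 6+9=15, value 17+38=55
Best: 78 util.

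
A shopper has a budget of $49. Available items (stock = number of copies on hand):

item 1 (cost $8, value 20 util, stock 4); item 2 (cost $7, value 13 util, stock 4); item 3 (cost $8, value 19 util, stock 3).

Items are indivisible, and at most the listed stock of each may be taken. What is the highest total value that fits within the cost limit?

Top feasible selections:
- 4×item 1 + 2×item 3: cost 48, value 118
- 3×item 1 + 3×item 3: cost 48, value 117
Best: 118 util.

118 util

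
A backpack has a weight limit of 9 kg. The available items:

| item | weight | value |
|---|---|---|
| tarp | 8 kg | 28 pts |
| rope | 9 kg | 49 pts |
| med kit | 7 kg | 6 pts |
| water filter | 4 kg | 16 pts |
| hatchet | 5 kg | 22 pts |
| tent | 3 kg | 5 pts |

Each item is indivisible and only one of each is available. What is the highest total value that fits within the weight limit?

49 pts

This is a 0/1 knapsack; check combinations near the capacity.
- rope: weight 9, value 49
- water filter+hatchet: weight 4+5=9, value 16+22=38
- tarp: weight 8, value 28
- hatchet+tent: weight 5+3=8, value 22+5=27
- hatchet: weight 5, value 22
Best: 49 pts.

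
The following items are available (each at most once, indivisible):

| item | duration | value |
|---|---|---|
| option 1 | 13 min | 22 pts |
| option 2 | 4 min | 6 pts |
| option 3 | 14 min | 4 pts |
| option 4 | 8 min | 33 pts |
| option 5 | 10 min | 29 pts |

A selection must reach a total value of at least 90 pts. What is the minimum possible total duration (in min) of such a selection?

35

Subsets with value ≥ 90, sorted by total duration:
- option 1+option 2+option 4+option 5: duration 35, value 90
- option 1+option 2+option 3+option 4+option 5: duration 49, value 94
Minimum duration: 35 min.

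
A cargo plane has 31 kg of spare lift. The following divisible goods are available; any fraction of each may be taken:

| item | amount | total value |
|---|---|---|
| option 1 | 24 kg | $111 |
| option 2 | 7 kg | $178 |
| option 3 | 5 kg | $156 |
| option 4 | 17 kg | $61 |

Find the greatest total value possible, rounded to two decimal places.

Take in order of value per unit:
- option 3 (156/5 per unit): all 5 → value 156, running total 156.00
- option 2 (178/7 per unit): all 7 → value 178, running total 334.00
- option 1 (111/24 per unit): 19 of 24 → value 19×111/24 = 87.8750, running total 421.88
Total 421.88.

421.88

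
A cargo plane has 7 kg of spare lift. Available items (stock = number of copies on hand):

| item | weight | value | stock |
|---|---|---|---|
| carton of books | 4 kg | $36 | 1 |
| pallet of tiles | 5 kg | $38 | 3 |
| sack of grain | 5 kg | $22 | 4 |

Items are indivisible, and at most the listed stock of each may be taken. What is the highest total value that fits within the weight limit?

$38

Best selections within weight 7 and stock limits:
- 1×pallet of tiles: weight 5, value 38
- 1×carton of books: weight 4, value 36
- 1×sack of grain: weight 5, value 22
Best: $38.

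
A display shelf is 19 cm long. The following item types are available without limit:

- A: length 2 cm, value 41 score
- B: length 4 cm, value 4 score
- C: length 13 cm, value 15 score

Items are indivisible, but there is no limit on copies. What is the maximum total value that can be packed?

Best value-per-unit is A at 41/2, and filling with it alone uses length 9×2=18. No mix of the others beats 9×41 = 369.

369 score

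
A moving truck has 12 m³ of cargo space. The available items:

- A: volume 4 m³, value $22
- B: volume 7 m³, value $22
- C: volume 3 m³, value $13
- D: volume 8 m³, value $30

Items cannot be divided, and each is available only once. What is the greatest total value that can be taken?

This is a 0/1 knapsack; check combinations near the capacity.
- A+D: volume 4+8=12, value 22+30=52
- A+B: volume 4+7=11, value 22+22=44
- C+D: volume 3+8=11, value 13+30=43
- A+C: volume 4+3=7, value 22+13=35
Best: $52.

$52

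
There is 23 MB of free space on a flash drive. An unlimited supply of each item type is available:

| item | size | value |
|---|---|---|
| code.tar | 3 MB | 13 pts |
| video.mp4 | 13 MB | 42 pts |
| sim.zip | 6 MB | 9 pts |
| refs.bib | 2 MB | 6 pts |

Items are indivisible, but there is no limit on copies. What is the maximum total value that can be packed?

97 pts

Best value-per-unit is code.tar at 13/3; filling with it alone gives 7×13 = 91.
Optimal mix: 7×code.tar + 1×refs.bib → size 23, value 97.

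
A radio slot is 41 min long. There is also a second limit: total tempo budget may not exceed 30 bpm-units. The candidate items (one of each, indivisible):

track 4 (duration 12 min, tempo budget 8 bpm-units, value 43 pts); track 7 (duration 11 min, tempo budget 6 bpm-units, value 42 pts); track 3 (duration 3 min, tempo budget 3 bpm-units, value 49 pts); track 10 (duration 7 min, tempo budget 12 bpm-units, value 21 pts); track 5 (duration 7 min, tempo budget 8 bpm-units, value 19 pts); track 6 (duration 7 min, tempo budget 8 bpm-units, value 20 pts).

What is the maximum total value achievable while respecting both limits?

155 pts

Feasible sets respecting both limits:
- track 4+track 7+track 3+track 10: duration 33, tempo budget 29, value 155
- track 4+track 7+track 3+track 6: duration 33, tempo budget 25, value 154
- track 4+track 7+track 3+track 5: duration 33, tempo budget 25, value 153
Best: 155 pts.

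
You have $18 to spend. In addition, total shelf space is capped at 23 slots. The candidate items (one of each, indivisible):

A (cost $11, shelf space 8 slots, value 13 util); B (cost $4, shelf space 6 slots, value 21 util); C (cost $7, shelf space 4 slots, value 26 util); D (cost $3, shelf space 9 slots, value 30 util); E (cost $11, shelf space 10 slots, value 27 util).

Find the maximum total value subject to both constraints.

Feasible sets respecting both limits:
- B+C+D: cost 14, shelf space 19, value 77
- A+B+D: cost 18, shelf space 23, value 64
- D+E: cost 14, shelf space 19, value 57
- C+D: cost 10, shelf space 13, value 56
Best: 77 util.

77 util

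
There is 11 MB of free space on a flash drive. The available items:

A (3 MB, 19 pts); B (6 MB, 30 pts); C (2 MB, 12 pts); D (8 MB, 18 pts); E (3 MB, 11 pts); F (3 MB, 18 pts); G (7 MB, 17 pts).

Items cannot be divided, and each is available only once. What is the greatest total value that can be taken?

This is a 0/1 knapsack; check combinations near the capacity.
- A+B+C: size 3+6+2=11, value 19+30+12=61
- B+C+F: size 6+2+3=11, value 30+12+18=60
- A+C+E+F: size 3+2+3+3=11, value 19+12+11+18=60
- B+C+E: size 6+2+3=11, value 30+12+11=53
Best: 61 pts.

61 pts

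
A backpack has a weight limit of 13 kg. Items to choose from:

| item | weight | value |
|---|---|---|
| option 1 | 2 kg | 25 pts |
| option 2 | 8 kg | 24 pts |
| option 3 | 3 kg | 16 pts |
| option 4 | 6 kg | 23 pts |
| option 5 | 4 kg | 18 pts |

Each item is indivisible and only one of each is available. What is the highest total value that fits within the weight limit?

66 pts

Check high-value combinations within 13 kg:
- option 1+option 4+option 5: weight 2+6+4=12, value 25+23+18=66
- option 1+option 2+option 3: weight 2+8+3=13, value 25+24+16=65
- option 1+option 3+option 4: weight 2+3+6=11, value 25+16+23=64
Best: 66 pts.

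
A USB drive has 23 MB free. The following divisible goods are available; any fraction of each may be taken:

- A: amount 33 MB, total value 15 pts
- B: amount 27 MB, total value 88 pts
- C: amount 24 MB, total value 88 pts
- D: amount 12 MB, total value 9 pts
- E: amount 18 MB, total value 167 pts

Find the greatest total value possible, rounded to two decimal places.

185.33

Take in order of value per unit:
- E (167/18 per unit): all 18 → value 167, running total 167.00
- C (88/24 per unit): 5 of 24 → value 5×88/24 = 18.3333, running total 185.33
Total 185.33.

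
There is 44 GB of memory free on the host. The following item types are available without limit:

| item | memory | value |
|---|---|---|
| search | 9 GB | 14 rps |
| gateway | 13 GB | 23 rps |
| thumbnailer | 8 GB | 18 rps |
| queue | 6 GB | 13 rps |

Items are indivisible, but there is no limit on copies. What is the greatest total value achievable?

98 rps

Best value-per-unit is thumbnailer at 18/8; filling with it alone gives 5×18 = 90.
Optimal mix: 4×thumbnailer + 2×queue → memory 44, value 98.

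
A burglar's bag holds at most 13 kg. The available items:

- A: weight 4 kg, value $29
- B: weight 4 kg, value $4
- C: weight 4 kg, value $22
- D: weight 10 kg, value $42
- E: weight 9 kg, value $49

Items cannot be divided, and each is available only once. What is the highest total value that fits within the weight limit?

This is a 0/1 knapsack; check combinations near the capacity.
- A+E: weight 4+9=13, value 29+49=78
- C+E: weight 4+9=13, value 22+49=71
- A+B+C: weight 4+4+4=12, value 29+4+22=55
- B+E: weight 4+9=13, value 4+49=53
Best: $78.

$78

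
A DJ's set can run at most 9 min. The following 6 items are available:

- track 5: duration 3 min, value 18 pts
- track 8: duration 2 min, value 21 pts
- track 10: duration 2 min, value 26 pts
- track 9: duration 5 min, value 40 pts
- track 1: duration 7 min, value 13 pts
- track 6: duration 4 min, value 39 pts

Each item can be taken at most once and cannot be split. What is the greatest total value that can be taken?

87 pts

This is a 0/1 knapsack; check combinations near the capacity.
- track 8+track 10+track 9: duration 2+2+5=9, value 21+26+40=87
- track 8+track 10+track 6: duration 2+2+4=8, value 21+26+39=86
- track 5+track 10+track 6: duration 3+2+4=9, value 18+26+39=83
- track 9+track 6: duration 5+4=9, value 40+39=79
Best: 87 pts.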